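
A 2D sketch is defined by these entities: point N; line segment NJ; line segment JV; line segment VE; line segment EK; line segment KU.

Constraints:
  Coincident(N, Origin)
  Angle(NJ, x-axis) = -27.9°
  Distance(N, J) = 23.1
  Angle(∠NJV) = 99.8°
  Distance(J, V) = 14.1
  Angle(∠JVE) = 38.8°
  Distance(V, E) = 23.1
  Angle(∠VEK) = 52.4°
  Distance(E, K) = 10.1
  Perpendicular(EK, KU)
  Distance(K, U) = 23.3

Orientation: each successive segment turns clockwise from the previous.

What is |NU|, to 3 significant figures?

29.8

N is at the origin; NJ runs at -27.9° with length 23.1, so J = (20.4, -10.8). ∠NJV = 99.8° gives JV at -108° from the x-axis; with |JV| = 14.1, V = (16.0, -24.2). ∠JVE = 38.8° gives VE at 111° from the x-axis; with |VE| = 23.1, E = (7.87, -2.60). ∠VEK = 52.4° gives EK at -16.9° from the x-axis; with |EK| = 10.1, K = (17.5, -5.54). EK ⟂ KU, so KU runs at -107°; with |KU| = 23.3, U = (10.8, -27.8). Then |NU| = |U − N| = 29.8.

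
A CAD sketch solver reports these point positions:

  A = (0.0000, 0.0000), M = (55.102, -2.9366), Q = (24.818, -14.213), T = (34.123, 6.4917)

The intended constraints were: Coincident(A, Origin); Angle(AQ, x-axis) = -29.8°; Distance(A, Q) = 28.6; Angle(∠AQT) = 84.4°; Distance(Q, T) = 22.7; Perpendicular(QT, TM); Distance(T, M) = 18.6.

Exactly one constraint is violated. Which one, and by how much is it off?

Distance(T, M) = 18.6 — off by 4.40.

A = (0.00, 0.00) ✓; AQ at -29.80° ✓; |AQ| = 28.60 ✓; ∠AQT = 84.40° ✓; |QT| = 22.70 ✓; ∠(QT, TM) = 90.00° ✓; |TM| = 23.00 ✗.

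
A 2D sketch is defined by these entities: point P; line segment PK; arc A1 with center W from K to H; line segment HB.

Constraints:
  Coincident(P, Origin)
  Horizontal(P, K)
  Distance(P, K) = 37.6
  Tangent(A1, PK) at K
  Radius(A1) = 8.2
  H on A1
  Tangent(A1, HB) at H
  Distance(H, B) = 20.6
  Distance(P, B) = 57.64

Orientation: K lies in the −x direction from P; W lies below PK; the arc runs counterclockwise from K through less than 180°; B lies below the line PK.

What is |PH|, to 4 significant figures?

45.73

P is at the origin; PK is horizontal with |PK| = 37.6 and K on the −x side, so K = (-37.60, 0.000). A1 meets PK tangentially, so WK is at right angles to PK, so W = K + (0, -8.2) = (-37.60, -8.200). Since WH ⟂ HB (tangency), |WB| = √(8.2² + 20.6²) = 22.17 regardless of where H sits on A1. So B lies on both circle(P, 57.64) and circle(W, 22.17); the below-PK intersection is B = (-51.84, -25.19). H is the foot of the tangent from B: H = (-45.39, -5.630).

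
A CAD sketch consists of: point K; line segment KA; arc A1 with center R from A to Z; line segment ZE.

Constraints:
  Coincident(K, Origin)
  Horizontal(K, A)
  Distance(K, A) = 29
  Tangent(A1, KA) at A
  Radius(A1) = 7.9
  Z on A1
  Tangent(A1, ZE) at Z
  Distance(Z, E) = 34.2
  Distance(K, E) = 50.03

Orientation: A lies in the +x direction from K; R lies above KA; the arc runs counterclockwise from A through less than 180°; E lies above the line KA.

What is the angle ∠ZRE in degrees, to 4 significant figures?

76.99°

K is at the origin; KA is horizontal with |KA| = 29.0 and A on the +x side, so A = (29.00, 0.000). The tangent condition forces RA to be normal to KA, so R = A + (0, 7.9) = (29.00, 7.900). Since RZ ⟂ ZE (tangency), |RE| = √(7.9² + 34.2²) = 35.10 regardless of where Z sits on A1. So E lies on both circle(K, 50.03) and circle(R, 35.10); the above-KA intersection is E = (25.81, 42.86). Z is the foot of the tangent from E: Z = (36.50, 10.37).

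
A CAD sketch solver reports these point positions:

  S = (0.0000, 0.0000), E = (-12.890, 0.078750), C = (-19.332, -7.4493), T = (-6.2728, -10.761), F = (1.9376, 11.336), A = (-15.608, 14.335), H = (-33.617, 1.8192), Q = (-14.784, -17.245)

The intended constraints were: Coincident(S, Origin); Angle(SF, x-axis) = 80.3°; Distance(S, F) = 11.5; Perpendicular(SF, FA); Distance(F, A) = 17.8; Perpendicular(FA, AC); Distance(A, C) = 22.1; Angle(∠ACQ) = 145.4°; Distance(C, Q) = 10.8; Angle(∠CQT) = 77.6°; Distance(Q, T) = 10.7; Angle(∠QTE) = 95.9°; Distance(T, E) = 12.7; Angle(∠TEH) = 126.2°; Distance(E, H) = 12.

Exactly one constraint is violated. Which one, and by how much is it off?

Distance(E, H) = 12 — off by 8.80.

S = (0.00, 0.00) ✓; SF at 80.30° ✓; |SF| = 11.50 ✓; ∠(SF, FA) = 90.00° ✓; |FA| = 17.80 ✓; ∠(FA, AC) = 90.00° ✓; |AC| = 22.10 ✓; ∠ACQ = 145.4° ✓; |CQ| = 10.80 ✓; ∠CQT = 77.60° ✓; |QT| = 10.70 ✓; ∠QTE = 95.90° ✓; |TE| = 12.70 ✓; ∠TEH = 126.2° ✓; |EH| = 20.80 ✗.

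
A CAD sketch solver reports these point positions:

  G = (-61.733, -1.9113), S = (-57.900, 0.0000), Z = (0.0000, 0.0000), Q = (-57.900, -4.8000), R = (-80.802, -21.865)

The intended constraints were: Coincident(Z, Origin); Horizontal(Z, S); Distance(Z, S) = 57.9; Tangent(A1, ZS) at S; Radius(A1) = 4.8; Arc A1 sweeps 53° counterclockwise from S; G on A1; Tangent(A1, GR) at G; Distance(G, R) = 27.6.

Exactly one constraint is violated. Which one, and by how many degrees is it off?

Tangent(A1, GR) at G — off by 6.70°.

Z = (0.00, 0.00) ✓; Z.y = 0.00, S.y = 0.00 ✓; |ZS| = 57.90 ✓; ∠(QS, SZ) = 90.00° ✓; |QS| = 4.800 ✓; bearing(Q→G) − bearing(Q→S) = 53.00° ✓; |QG| = 4.800 ✓; ∠(QG, GR) = 96.70° ✗; |GR| = 27.60 ✓.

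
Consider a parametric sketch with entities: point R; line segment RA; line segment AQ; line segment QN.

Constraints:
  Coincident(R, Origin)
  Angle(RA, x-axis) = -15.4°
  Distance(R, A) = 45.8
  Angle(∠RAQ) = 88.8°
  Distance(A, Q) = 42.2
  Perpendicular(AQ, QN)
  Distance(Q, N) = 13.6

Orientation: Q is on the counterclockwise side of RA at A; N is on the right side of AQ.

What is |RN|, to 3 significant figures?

72.3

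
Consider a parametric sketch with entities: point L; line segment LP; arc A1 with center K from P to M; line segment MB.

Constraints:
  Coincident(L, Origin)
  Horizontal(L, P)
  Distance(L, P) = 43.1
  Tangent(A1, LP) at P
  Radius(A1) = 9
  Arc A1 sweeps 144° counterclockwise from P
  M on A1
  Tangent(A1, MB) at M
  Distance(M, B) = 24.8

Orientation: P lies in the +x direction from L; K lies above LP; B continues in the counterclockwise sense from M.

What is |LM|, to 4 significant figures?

51.06

The tangent condition forces KP to be normal to LP, so K = P + (0, 9) = (43.10, 9.000). On A1, P sits at bearing -90° from K; a 144° counterclockwise sweep puts M at bearing 54°, so M = K + 9.0·(cos 54°, sin 54°) = (48.39, 16.28). Then |LM| = |M − L| = 51.06.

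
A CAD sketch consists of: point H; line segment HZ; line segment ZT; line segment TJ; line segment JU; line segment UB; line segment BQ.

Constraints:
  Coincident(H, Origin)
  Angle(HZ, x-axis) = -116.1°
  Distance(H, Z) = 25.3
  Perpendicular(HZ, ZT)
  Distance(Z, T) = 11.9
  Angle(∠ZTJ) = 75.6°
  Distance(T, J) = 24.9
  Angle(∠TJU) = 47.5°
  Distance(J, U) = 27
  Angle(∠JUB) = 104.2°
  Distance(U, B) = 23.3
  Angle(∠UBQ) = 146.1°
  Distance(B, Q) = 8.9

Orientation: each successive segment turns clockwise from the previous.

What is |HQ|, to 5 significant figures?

45.669

H is at the origin; HZ runs at -116.1° with length 25.3, so Z = (-11.130, -22.720). The perpendicularity gives ZT at right angles to HZ, so ZT runs at 153.90°; with |ZT| = 11.9, T = (-21.817, -17.485). ∠ZTJ = 75.6° gives TJ at 49.500° from the x-axis; with |TJ| = 24.9, J = (-5.6457, 1.4493). ∠TJU = 47.5° gives JU at -83.000° from the x-axis; with |JU| = 27.0, U = (-2.3553, -25.349). ∠JUB = 104.2° gives UB at -158.80° from the x-axis; with |UB| = 23.3, B = (-24.078, -33.775). ∠UBQ = 146.1° gives BQ at 167.30° from the x-axis; with |BQ| = 8.9, Q = (-32.761, -31.819). Then |HQ| = |Q − H| = 45.669.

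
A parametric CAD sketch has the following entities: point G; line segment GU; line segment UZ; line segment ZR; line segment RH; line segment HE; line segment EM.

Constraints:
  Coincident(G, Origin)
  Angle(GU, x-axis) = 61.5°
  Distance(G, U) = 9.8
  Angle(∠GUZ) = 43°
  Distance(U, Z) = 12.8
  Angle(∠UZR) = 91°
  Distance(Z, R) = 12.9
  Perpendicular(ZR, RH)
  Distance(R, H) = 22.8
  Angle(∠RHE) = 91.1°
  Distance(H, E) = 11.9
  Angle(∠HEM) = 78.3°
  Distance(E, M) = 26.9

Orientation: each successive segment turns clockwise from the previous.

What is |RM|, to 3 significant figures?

7.74

G is at the origin; GU runs at 61.5° with length 9.8, so U = (4.68, 8.61). ∠GUZ = 43.0° gives UZ at -75.5° from the x-axis; with |UZ| = 12.8, Z = (7.88, -3.78). ∠UZR = 91.0° gives ZR at -164° from the x-axis; with |ZR| = 12.9, R = (-4.55, -7.23). The perpendicularity gives RH at right angles to ZR, so RH runs at 106°; with |RH| = 22.8, H = (-10.6, 14.7). ∠RHE = 91.1° gives HE at 16.6° from the x-axis; with |HE| = 11.9, E = (0.761, 18.1). ∠HEM = 78.3° gives EM at -85.1° from the x-axis; with |EM| = 26.9, M = (3.06, -8.66). Then |RM| = |M − R| = 7.74.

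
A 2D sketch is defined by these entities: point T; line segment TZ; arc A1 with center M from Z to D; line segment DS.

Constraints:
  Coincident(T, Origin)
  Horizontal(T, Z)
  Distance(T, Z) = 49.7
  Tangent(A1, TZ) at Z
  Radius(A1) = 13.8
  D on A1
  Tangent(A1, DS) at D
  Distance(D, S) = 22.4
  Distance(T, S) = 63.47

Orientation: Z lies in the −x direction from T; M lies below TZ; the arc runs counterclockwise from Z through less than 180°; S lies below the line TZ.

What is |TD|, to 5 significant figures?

64.890

T is at the origin; T and Z share the same y with |TZ| = 49.7 and Z on the −x side, so Z = (-49.700, 0.0000). Tangency of A1 to TZ means the radius MZ is perpendicular to TZ, so M = Z + (0, -13.8) = (-49.700, -13.800). Since MD ⟂ DS (tangency), |MS| = √(13.8² + 22.4²) = 26.310 regardless of where D sits on A1. So S lies on both circle(T, 63.47) and circle(M, 26.310); the below-TZ intersection is S = (-49.194, -40.105). D is the foot of the tangent from S: D = (-61.308, -21.263).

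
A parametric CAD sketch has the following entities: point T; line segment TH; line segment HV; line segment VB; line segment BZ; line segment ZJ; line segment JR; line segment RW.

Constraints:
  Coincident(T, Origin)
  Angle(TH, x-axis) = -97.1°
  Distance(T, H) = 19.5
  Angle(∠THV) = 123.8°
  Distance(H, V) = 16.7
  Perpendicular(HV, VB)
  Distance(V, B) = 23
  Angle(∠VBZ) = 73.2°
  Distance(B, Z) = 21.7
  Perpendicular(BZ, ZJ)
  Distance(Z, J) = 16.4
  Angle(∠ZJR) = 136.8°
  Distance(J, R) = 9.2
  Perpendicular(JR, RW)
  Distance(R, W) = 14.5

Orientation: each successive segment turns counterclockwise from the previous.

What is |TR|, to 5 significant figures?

27.760

T is at the origin; TH runs at -97.1° with length 19.5, so H = (-2.4102, -19.350). ∠THV = 123.8° gives HV at -40.900° from the x-axis; with |HV| = 16.7, V = (10.213, -30.285). HV ⟂ VB, so VB runs at 49.100°; with |VB| = 23.0, B = (25.272, -12.900). ∠VBZ = 73.2° gives BZ at 155.90° from the x-axis; with |BZ| = 21.7, Z = (5.4631, -4.0392). BZ ⟂ ZJ, so ZJ runs at -114.10°; with |ZJ| = 16.4, J = (-1.2336, -19.010). ∠ZJR = 136.8° gives JR at -70.900° from the x-axis; with |JR| = 9.2, R = (1.7768, -27.703). Then |TR| = |R − T| = 27.760.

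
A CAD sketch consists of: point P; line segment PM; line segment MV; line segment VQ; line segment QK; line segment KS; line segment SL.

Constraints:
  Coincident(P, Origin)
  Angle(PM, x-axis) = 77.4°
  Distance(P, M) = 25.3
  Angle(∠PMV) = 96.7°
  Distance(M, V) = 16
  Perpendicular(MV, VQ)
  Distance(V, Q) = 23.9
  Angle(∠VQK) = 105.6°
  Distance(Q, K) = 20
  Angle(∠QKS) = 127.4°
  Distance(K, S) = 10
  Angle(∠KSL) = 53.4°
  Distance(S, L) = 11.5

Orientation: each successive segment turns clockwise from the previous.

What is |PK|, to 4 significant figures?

4.163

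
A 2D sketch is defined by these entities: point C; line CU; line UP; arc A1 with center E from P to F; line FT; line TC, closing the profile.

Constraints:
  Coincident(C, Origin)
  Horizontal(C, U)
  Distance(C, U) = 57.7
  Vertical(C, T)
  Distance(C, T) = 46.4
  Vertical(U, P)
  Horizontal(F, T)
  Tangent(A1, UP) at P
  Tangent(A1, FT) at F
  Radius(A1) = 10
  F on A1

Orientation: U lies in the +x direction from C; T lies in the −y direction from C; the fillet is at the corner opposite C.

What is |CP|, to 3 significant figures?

68.2

The virtual corner opposite C is at (57.7, -46.4). A1 meets UP tangentially, so EP is at right angles to UP and the tangent condition forces EF to be normal to FT, with radius 10.0, so the center E sits 10.0 in from both sides at E = (47.7, -36.4). That places the tangent points at P = (57.7, -36.4) on UP and F = (47.7, -46.4) on FT. Then |CP| = |P − C| = 68.2.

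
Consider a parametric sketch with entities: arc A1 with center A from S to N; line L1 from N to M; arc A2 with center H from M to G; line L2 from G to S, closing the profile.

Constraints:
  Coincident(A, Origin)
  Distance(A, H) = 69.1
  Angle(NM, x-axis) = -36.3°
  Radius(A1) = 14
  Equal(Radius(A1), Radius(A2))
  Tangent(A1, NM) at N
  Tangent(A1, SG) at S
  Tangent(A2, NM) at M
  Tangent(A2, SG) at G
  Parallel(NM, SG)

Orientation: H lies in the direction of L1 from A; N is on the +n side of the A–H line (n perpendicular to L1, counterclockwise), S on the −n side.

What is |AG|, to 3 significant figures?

70.5

The slot axis is L1's direction at -36.3°, so u = (cos -36.3°, sin -36.3°) = (0.806, -0.592) and n = (−sin -36.3°, cos -36.3°) = (0.592, 0.806). A is at the origin and H lies 69.1 along u from A, so H = 69.1·u = (55.7, -40.9). Tangency of A1 to both parallel lines with radius 14.0 puts N and S at A ± 14.0·n: N = (8.29, 11.3), S = (-8.29, -11.3). Equal radii place M and G the same way about H: M = H + 14.0·n = (64.0, -29.6), G = H − 14.0·n = (47.4, -52.2). Then |AG| = |G − A| = 70.5.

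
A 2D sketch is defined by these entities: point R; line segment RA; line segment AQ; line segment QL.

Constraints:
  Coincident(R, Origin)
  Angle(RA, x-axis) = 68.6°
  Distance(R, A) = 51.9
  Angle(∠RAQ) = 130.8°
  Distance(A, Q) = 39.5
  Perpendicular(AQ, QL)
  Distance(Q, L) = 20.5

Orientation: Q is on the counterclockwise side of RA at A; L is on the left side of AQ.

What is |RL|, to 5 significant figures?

75.779

R is at the origin; RA runs at 68.6° with length 51.9, so A = 51.9·(cos 68.6°, sin 68.6°) = (18.937, 48.322). ∠RAQ = 130.8°, so AQ runs at 68.6° + (180° − 130.8°) = 117.80° from the x-axis; with |AQ| = 39.5, Q = A + 39.5·(cos 117.80°, sin 117.80°) = (0.51483, 83.263). AQ ⟂ QL; with |QL| = 20.5 on the left of AQ, L = Q + 20.5·(-0.88458, -0.46639) = (-17.619, 73.702). Then |RL| = |L − R| = 75.779.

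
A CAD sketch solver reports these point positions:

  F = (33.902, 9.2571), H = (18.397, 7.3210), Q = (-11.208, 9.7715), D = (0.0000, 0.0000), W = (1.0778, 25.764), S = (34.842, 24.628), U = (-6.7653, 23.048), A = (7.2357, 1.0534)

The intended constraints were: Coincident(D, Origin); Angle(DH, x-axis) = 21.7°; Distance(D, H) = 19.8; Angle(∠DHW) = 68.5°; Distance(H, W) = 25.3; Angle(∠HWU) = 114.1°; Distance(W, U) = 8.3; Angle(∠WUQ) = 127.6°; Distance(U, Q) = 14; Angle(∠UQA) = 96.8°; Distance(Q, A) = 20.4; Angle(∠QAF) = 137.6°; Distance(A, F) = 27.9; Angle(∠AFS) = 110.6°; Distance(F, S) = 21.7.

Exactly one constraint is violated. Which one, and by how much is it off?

Distance(F, S) = 21.7 — off by 6.30.

D = (0.00, 0.00) ✓; DH at 21.70° ✓; |DH| = 19.80 ✓; ∠DHW = 68.50° ✓; |HW| = 25.30 ✓; ∠HWU = 114.1° ✓; |WU| = 8.300 ✓; ∠WUQ = 127.6° ✓; |UQ| = 14.00 ✓; ∠UQA = 96.80° ✓; |QA| = 20.40 ✓; ∠QAF = 137.6° ✓; |AF| = 27.90 ✓; ∠AFS = 110.6° ✓; |FS| = 15.40 ✗.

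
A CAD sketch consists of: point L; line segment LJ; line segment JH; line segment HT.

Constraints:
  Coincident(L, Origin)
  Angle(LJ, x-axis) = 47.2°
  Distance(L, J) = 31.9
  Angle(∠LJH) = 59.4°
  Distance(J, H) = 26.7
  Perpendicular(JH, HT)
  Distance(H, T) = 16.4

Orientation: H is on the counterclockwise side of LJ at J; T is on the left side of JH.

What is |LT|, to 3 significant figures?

15.2

L is at the origin; LJ runs at 47.2° with length 31.9, so J = 31.9·(cos 47.2°, sin 47.2°) = (21.7, 23.4). ∠LJH = 59.4°, so JH runs at 47.2° + (180° − 59.4°) = 168° from the x-axis; with |JH| = 26.7, H = J + 26.7·(cos 168°, sin 168°) = (-4.42, 29.0). The perpendicularity gives HT at right angles to JH; with |HT| = 16.4 on the left of JH, T = H + 16.4·(-0.211, -0.977) = (-7.89, 13.0). Then |LT| = |T − L| = 15.2.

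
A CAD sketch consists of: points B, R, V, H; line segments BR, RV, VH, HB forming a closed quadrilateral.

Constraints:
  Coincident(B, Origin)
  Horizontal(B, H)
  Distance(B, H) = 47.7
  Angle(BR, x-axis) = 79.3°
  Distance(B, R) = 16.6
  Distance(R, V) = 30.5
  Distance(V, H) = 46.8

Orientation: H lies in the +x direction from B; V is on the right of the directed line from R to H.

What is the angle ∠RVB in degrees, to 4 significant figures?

12.30°

B is at the origin; BH is horizontal with |BH| = 47.7 and H in +x, so H = (47.7, 0). BR runs at 79.3° with |BR| = 16.6, so R = (3.082, 16.31). V is determined by |RV| = 30.5 and |VH| = 46.8 together: it lies at the intersection of circle(R, 30.5) and circle(H, 46.8). With |RH| = 47.51, the foot of the radical line on RH is 10.49 from R and the perpendicular offset is √(30.5² − 10.49²) = 28.64. Taking the right-of-RH solution: V = (3.103, -14.19).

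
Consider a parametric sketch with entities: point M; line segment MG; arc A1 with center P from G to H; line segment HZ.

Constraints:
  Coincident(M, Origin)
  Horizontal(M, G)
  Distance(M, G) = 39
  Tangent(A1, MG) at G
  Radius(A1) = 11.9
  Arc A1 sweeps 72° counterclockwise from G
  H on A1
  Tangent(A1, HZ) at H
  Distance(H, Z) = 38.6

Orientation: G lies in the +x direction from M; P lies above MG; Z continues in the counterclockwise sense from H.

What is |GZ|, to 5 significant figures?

50.590

On A1, G sits at bearing -90° from P; a 72° counterclockwise sweep puts H at bearing -18°, so H = P + 11.9·(cos -18°, sin -18°) = (50.318, 8.2227). The tangent condition forces PH to be normal to HZ, so HZ runs along (−sin -18°, cos -18°); with |HZ| = 38.6, Z = (62.246, 44.933). Then |GZ| = |Z − G| = 50.590.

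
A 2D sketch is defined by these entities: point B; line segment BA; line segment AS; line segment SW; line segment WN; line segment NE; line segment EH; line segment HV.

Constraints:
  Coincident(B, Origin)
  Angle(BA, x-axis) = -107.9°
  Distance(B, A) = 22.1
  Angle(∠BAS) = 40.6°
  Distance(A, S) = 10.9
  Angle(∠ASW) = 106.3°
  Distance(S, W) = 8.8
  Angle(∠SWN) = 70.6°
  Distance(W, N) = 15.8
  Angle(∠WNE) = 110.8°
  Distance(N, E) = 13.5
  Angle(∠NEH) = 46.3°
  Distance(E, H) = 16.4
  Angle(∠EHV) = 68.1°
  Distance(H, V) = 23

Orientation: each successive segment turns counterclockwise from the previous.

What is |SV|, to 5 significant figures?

26.272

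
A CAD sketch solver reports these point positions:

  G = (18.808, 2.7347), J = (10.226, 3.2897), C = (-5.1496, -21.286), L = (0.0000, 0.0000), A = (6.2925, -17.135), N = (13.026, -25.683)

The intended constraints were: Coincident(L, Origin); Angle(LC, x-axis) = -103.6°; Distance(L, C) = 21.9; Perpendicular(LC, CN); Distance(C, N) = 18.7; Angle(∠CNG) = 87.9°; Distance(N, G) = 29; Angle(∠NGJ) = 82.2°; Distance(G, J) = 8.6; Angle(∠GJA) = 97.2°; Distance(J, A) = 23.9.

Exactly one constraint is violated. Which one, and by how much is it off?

Distance(J, A) = 23.9 — off by 3.10.

L = (0.00, 0.00) ✓; LC at -103.6° ✓; |LC| = 21.90 ✓; ∠(LC, CN) = 90.00° ✓; |CN| = 18.70 ✓; ∠CNG = 87.90° ✓; |NG| = 29.00 ✓; ∠NGJ = 82.20° ✓; |GJ| = 8.600 ✓; ∠GJA = 97.20° ✓; |JA| = 20.80 ✗.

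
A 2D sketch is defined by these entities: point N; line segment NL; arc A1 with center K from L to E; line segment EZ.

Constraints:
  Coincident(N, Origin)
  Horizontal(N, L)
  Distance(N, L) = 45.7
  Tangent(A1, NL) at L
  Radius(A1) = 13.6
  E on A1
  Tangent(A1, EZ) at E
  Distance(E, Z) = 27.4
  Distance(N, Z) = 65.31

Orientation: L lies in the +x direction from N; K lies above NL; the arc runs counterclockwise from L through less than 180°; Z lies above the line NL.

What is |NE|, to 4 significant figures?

61.24

N is at the origin; N and L share the same y with |NL| = 45.7 and L on the +x side, so L = (45.70, 0.000). The tangent condition forces KL to be normal to NL, so K = L + (0, 13.6) = (45.70, 13.60). Since KE ⟂ EZ (tangency), |KZ| = √(13.6² + 27.4²) = 30.59 regardless of where E sits on A1. So Z lies on both circle(N, 65.31) and circle(K, 30.59); the above-NL intersection is Z = (48.18, 44.09). E is the foot of the tangent from Z: E = (58.33, 18.64).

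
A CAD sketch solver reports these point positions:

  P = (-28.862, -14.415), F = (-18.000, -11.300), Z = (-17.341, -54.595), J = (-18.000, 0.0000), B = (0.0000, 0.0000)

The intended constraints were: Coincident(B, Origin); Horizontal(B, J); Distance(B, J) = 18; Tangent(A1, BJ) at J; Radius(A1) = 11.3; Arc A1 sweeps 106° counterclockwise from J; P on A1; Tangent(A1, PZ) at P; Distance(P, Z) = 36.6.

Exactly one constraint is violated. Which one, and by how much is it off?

Distance(P, Z) = 36.6 — off by 5.20.

B = (0.00, 0.00) ✓; B.y = 0.00, J.y = 0.00 ✓; |BJ| = 18.00 ✓; ∠(FJ, JB) = 90.00° ✓; |FJ| = 11.30 ✓; bearing(F→P) − bearing(F→J) = 106.0° ✓; |FP| = 11.30 ✓; ∠(FP, PZ) = 90.00° ✓; |PZ| = 41.80 ✗.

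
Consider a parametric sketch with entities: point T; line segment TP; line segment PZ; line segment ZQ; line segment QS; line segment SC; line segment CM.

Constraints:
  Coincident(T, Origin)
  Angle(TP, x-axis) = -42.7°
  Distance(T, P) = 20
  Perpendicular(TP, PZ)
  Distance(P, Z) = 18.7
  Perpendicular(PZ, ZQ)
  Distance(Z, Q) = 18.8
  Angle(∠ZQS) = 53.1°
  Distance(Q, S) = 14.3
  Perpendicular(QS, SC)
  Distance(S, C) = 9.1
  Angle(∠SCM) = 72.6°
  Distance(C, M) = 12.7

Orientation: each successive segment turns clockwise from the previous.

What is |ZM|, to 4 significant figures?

13.33

T is at the origin; TP runs at -42.7° with length 20.0, so P = (14.70, -13.56). The perpendicularity gives PZ at right angles to TP, so PZ runs at -132.7°; with |PZ| = 18.7, Z = (2.017, -27.31). The perpendicularity gives ZQ at right angles to PZ, so ZQ runs at 137.3°; with |ZQ| = 18.8, Q = (-11.80, -14.56). ∠ZQS = 53.1° gives QS at 10.40° from the x-axis; with |QS| = 14.3, S = (2.265, -11.98). QS ⟂ SC, so SC runs at -79.60°; with |SC| = 9.1, C = (3.908, -20.93). ∠SCM = 72.6° gives CM at 173.0° from the x-axis; with |CM| = 12.7, M = (-8.697, -19.38). Then |ZM| = |M − Z| = 13.33.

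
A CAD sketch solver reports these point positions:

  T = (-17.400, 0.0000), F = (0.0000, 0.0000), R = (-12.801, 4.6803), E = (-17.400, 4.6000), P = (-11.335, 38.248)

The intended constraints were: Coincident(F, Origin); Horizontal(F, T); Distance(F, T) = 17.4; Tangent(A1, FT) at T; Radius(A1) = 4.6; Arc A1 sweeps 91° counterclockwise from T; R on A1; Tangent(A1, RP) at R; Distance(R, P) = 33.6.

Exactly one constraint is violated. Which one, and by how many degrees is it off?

Tangent(A1, RP) at R — off by 3.50°.

F = (0.00, 0.00) ✓; F.y = 0.00, T.y = 0.00 ✓; |FT| = 17.40 ✓; ∠(ET, TF) = 90.00° ✓; |ET| = 4.600 ✓; bearing(E→R) − bearing(E→T) = 91.00° ✓; |ER| = 4.600 ✓; ∠(ER, RP) = 93.50° ✗; |RP| = 33.60 ✓.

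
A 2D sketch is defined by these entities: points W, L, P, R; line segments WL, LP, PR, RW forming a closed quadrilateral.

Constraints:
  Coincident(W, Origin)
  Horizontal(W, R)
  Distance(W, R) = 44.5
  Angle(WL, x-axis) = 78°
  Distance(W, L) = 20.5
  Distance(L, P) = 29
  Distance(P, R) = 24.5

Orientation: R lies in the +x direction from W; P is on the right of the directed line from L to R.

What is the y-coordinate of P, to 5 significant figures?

-4.0815

W is at the origin; W and R share the same y with |WR| = 44.5 and R in +x, so R = (44.5, 0). WL runs at 78.0° with |WL| = 20.5, so L = (4.2622, 20.052). P is determined by |LP| = 29.0 and |PR| = 24.5 together: it lies at the intersection of circle(L, 29.0) and circle(R, 24.5). With |LR| = 44.957, the foot of the radical line on LR is 25.156 from L and the perpendicular offset is √(29.0² − 25.156²) = 14.428. Taking the right-of-LR solution: P = (20.342, -4.0815).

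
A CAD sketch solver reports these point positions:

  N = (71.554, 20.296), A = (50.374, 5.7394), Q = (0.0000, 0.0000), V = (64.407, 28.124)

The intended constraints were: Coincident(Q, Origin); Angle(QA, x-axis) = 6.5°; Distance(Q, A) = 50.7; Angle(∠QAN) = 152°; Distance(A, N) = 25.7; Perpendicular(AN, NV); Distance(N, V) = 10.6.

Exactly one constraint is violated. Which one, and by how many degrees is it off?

Perpendicular(AN, NV) — off by 7.90°.

Q = (0.00, 0.00) ✓; QA at 6.500° ✓; |QA| = 50.70 ✓; ∠QAN = 152.0° ✓; |AN| = 25.70 ✓; ∠(AN, NV) = 97.90° ✗; |NV| = 10.60 ✓.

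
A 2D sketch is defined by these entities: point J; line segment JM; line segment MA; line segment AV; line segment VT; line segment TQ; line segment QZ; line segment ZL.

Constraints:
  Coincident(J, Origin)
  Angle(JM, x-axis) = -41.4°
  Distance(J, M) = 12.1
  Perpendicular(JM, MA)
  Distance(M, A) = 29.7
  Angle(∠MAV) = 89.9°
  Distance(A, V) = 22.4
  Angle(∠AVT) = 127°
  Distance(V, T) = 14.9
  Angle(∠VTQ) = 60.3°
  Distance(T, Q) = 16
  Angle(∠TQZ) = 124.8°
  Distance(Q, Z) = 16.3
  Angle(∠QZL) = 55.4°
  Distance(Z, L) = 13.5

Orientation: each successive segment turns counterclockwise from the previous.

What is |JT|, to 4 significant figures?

26.18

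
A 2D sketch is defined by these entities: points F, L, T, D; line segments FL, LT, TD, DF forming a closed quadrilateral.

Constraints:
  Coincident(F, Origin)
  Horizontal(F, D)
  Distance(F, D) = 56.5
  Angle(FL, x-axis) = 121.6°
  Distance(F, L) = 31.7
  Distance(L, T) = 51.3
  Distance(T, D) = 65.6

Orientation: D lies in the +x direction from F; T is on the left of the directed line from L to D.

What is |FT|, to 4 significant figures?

62.49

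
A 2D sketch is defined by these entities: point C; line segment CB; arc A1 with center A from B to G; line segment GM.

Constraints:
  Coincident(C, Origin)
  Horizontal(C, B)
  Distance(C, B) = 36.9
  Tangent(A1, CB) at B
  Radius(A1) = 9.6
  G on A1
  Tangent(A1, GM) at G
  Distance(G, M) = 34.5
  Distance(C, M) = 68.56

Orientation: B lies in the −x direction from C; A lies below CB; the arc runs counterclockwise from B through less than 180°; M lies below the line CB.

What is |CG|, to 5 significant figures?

46.659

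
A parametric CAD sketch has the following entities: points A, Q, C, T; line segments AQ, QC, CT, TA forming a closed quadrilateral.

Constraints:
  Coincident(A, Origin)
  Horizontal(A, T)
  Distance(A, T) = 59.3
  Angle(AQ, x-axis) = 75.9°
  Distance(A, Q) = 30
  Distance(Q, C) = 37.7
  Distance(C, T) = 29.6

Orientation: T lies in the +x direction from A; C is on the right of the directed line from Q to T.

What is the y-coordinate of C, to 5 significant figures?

-1.2154

Checks: A = (0.00, 0.00) ✓; |QC| = 37.70 ✓; |CT| = 29.60 ✓.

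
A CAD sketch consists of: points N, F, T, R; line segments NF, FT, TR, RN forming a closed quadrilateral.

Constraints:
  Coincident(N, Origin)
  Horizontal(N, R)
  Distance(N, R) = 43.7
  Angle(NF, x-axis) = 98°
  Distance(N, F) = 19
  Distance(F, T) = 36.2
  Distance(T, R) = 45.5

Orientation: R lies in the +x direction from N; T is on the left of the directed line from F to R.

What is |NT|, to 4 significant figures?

48.82

Checks: |FT| = 36.20 ✓; |TR| = 45.50 ✓.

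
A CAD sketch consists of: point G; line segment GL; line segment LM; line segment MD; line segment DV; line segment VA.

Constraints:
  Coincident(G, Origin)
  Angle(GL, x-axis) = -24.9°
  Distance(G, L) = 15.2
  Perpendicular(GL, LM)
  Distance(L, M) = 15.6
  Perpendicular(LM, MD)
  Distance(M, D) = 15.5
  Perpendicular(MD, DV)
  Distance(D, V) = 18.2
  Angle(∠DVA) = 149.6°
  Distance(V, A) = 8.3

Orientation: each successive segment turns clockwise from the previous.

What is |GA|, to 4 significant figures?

10.51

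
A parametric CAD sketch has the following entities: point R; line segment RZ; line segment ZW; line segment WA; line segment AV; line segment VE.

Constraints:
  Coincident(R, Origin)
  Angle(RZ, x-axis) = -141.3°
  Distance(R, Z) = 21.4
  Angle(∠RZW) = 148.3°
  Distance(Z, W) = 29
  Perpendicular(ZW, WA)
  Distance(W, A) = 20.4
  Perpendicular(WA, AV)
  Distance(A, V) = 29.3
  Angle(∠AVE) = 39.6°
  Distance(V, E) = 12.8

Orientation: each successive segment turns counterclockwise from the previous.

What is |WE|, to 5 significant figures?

22.971

R is at the origin; RZ runs at -141.3° with length 21.4, so Z = (-16.701, -13.380). ∠RZW = 148.3° gives ZW at -109.60° from the x-axis; with |ZW| = 29.0, W = (-26.429, -40.700). ZW is perpendicular to WA, so WA runs at -19.600°; with |WA| = 20.4, A = (-7.2113, -47.543). WA is perpendicular to AV, so AV runs at 70.400°; with |AV| = 29.3, V = (2.6174, -19.941). ∠AVE = 39.6° gives VE at -149.20° from the x-axis; with |VE| = 12.8, E = (-8.3773, -26.495). Then |WE| = |E − W| = 22.971.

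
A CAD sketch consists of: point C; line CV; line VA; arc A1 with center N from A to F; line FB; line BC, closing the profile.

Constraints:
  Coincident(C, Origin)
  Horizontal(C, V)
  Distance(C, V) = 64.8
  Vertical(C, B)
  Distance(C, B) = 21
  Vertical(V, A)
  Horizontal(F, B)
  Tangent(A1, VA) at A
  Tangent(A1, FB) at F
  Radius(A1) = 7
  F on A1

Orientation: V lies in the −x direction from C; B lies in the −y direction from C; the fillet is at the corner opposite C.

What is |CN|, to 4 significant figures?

59.47

C is at the origin; C and V share the same y with |CV| = 64.8 and V on the −x side, so V = (-64.80, 0.000). C and B share the same x with |CB| = 21.0 and B on the −y side, so B = (0.000, -21.00). The virtual corner opposite C is at (-64.80, -21.00). The tangent condition forces NA to be normal to VA and tangency of A1 to FB means the radius NF is perpendicular to FB, with radius 7.0, so the center N sits 7.0 in from both sides at N = (-57.80, -14.00). Then |CN| = |N − C| = 59.47.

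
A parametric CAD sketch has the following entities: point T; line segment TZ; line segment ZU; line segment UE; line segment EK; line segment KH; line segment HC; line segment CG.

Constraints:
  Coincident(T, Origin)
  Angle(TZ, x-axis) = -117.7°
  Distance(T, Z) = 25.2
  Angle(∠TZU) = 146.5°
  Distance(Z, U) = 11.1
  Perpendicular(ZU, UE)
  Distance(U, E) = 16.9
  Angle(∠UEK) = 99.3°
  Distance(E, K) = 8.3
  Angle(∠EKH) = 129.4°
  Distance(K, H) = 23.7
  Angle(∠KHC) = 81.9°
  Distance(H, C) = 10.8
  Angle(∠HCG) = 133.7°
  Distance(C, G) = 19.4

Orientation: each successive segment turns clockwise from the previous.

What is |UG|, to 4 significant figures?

2.922

∠KHC = 81.9° gives HC at -110.6° from the x-axis; with |HC| = 10.8, C = (-3.713, -22.97). ∠HCG = 133.7° gives CG at -156.9° from the x-axis; with |CG| = 19.4, G = (-21.56, -30.58). Then |UG| = |G − U| = 2.922.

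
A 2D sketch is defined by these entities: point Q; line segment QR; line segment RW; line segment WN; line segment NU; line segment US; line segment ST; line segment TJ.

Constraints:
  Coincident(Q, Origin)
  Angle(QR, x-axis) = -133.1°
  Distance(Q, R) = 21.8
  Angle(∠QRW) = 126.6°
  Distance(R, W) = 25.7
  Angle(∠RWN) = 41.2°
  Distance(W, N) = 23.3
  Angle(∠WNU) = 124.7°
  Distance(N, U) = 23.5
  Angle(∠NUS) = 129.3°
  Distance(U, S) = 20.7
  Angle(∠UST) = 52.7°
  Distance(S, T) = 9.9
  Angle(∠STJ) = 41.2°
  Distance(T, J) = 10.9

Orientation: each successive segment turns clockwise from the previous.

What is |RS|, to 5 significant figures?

25.144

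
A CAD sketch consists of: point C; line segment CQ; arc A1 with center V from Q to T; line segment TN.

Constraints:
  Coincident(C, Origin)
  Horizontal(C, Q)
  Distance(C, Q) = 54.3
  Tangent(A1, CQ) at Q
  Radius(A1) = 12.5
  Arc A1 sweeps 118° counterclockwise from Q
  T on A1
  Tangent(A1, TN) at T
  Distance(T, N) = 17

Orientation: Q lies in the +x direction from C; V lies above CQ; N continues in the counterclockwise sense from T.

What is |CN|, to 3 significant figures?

66.4

C is at the origin; C and Q share the same y with |CQ| = 54.3 and Q on the +x side, so Q = (54.3, 0.00). A1 meets CQ tangentially, so VQ is at right angles to CQ, so V = Q + (0, 12.5) = (54.3, 12.5). On A1, Q sits at bearing -90° from V; a 118° counterclockwise sweep puts T at bearing 28°, so T = V + 12.5·(cos 28°, sin 28°) = (65.3, 18.4). The tangent condition forces VT to be normal to TN, so TN runs along (−sin 28°, cos 28°); with |TN| = 17.0, N = (57.4, 33.4). Then |CN| = |N − C| = 66.4.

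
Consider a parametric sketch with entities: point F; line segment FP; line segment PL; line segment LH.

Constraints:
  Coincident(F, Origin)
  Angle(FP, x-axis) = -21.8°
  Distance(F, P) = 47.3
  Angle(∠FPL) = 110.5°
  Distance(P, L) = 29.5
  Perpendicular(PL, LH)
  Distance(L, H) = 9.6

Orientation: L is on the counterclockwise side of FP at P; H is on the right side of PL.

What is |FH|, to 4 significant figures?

70.91

F is at the origin; FP runs at -21.8° with length 47.3, so P = 47.3·(cos -21.8°, sin -21.8°) = (43.92, -17.57). ∠FPL = 110.5°, so PL runs at -21.8° + (180° − 110.5°) = 47.70° from the x-axis; with |PL| = 29.5, L = P + 29.5·(cos 47.70°, sin 47.70°) = (63.77, 4.253). The perpendicularity gives LH at right angles to PL; with |LH| = 9.6 on the right of PL, H = L + 9.6·(0.7396, -0.6730) = (70.87, -2.208). Then |FH| = |H − F| = 70.91.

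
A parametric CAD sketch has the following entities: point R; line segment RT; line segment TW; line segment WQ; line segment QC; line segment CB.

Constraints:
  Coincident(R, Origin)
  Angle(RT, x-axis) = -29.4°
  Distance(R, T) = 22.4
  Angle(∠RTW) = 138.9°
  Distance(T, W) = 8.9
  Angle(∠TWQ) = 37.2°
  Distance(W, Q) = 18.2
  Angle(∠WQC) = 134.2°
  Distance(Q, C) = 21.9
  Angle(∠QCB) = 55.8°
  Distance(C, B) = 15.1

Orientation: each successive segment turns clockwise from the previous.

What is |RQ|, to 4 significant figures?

11.88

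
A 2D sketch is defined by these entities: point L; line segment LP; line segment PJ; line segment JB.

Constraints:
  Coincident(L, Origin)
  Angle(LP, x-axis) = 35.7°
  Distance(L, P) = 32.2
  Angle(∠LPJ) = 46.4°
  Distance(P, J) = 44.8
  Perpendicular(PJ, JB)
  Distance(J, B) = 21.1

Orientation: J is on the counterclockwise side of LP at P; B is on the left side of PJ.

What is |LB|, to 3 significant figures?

22.7

∠LPJ = 46.4°, so PJ runs at 35.7° + (180° − 46.4°) = 169° from the x-axis; with |PJ| = 44.8, J = P + 44.8·(cos 169°, sin 169°) = (-17.9, 27.1). The perpendicularity gives JB at right angles to PJ; with |JB| = 21.1 on the left of PJ, B = J + 21.1·(-0.186, -0.983) = (-21.8, 6.37). Then |LB| = |B − L| = 22.7.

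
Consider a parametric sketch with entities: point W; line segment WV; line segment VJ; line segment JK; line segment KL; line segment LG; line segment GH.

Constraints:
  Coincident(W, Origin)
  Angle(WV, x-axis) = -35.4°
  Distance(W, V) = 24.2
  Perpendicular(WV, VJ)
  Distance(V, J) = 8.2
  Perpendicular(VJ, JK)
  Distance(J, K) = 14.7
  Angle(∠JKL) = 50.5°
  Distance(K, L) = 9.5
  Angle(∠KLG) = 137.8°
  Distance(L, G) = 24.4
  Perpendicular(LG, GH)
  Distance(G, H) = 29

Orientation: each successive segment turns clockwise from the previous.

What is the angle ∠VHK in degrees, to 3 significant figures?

25.5°

∠KLG = 137.8° gives LG at -27.1° from the x-axis; with |LG| = 24.4, G = (33.9, -20.8). The perpendicularity gives GH at right angles to LG, so GH runs at -117°; with |GH| = 29.0, H = (20.7, -46.6). Then cos ∠VHK = HV·HK / (|HV||HK|), giving 25.5°.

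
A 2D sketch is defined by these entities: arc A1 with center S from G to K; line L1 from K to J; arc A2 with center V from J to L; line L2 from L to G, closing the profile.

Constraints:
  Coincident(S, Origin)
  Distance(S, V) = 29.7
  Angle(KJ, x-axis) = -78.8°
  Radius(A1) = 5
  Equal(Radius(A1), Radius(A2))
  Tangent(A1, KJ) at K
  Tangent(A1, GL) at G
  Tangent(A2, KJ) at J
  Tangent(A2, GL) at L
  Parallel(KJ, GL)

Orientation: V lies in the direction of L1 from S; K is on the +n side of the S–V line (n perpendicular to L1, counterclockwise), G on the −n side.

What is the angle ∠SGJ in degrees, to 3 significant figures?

71.4°

The slot axis is L1's direction at -78.8°, so u = (cos -78.8°, sin -78.8°) = (0.194, -0.981) and n = (−sin -78.8°, cos -78.8°) = (0.981, 0.194). S is at the origin and V lies 29.7 along u from S, so V = 29.7·u = (5.77, -29.1). Tangency of A1 to both parallel lines with radius 5.0 puts K and G at S ± 5.0·n: K = (4.90, 0.971), G = (-4.90, -0.971). Equal radii place J and L the same way about V: J = V + 5.0·n = (10.7, -28.2), L = V − 5.0·n = (0.864, -30.1). Then cos ∠SGJ = GS·GJ / (|GS||GJ|), giving 71.4°.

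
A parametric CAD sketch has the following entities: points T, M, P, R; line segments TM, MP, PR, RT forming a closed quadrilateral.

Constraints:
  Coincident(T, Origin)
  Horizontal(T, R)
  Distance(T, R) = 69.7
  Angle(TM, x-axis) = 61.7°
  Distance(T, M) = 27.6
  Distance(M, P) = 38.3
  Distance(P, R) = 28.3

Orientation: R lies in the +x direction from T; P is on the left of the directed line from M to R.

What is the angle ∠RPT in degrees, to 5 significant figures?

107.87°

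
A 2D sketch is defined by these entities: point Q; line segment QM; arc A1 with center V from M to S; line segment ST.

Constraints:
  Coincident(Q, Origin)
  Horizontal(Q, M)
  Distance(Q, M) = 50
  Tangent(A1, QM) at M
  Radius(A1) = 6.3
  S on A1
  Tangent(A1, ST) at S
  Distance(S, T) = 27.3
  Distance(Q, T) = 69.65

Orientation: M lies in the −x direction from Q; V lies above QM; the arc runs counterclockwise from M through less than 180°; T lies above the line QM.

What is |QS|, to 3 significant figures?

46.2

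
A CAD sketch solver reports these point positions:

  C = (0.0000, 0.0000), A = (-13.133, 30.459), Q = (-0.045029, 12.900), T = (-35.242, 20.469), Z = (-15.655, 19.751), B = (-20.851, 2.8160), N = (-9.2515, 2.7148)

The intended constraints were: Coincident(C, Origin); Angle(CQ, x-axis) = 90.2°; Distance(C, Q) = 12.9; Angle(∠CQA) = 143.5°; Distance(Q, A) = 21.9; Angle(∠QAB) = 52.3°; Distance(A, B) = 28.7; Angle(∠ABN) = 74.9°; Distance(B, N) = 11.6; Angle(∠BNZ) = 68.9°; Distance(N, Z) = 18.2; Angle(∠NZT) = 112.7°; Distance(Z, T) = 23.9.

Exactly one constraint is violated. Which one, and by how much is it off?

Distance(Z, T) = 23.9 — off by 4.30.

C = (0.00, 0.00) ✓; CQ at 90.20° ✓; |CQ| = 12.90 ✓; ∠CQA = 143.5° ✓; |QA| = 21.90 ✓; ∠QAB = 52.30° ✓; |AB| = 28.70 ✓; ∠ABN = 74.90° ✓; |BN| = 11.60 ✓; ∠BNZ = 68.90° ✓; |NZ| = 18.20 ✓; ∠NZT = 112.7° ✓; |ZT| = 19.60 ✗.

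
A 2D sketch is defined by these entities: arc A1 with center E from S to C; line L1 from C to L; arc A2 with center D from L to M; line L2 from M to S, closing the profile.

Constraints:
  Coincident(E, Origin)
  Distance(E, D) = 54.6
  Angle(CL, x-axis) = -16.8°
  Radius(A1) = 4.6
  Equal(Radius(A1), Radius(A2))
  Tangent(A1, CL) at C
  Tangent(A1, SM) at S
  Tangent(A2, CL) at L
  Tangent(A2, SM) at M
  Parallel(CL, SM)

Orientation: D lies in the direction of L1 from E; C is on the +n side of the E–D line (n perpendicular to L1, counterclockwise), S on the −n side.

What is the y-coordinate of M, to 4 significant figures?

-20.18

The slot axis is L1's direction at -16.8°, so u = (cos -16.8°, sin -16.8°) = (0.9573, -0.2890) and n = (−sin -16.8°, cos -16.8°) = (0.2890, 0.9573). E is at the origin and D lies 54.6 along u from E, so D = 54.6·u = (52.27, -15.78). Tangency of A1 to both parallel lines with radius 4.6 puts C and S at E ± 4.6·n: C = (1.330, 4.404), S = (-1.330, -4.404). Equal radii place L and M the same way about D: L = D + 4.6·n = (53.60, -11.38), M = D − 4.6·n = (50.94, -20.18). So M.y = -20.18.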